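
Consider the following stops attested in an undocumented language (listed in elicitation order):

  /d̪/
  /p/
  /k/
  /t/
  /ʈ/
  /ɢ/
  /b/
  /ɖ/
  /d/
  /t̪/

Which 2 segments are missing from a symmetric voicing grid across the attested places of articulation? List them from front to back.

/ɡ/, /q/

bilabial: voiceless /p/, voiced /b/.
dental: voiceless /t̪/, voiced /d̪/.
alveolar: voiceless /t/, voiced /d/.
retroflex: voiceless /ʈ/, voiced /ɖ/.
velar: voiceless /k/, voiced —.
uvular: voiceless —, voiced /ɢ/.
Gaps, from front to back: velar lacks voiced (/ɡ/); uvular lacks voiceless (/q/).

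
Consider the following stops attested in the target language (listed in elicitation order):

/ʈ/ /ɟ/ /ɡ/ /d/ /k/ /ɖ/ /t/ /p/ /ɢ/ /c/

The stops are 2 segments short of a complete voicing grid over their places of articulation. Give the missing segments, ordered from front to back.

bilabial: voiceless /p/, voiced —.
alveolar: voiceless /t/, voiced /d/.
retroflex: voiceless /ʈ/, voiced /ɖ/.
palatal: voiceless /c/, voiced /ɟ/.
velar: voiceless /k/, voiced /ɡ/.
uvular: voiceless —, voiced /ɢ/.
Gaps, from front to back: bilabial lacks voiced (/b/); uvular lacks voiceless (/q/).

/b/, /q/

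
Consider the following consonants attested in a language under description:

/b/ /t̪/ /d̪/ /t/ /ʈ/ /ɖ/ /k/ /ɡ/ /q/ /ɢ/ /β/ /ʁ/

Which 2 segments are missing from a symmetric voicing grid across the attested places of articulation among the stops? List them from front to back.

Voiceless: /t̪/ (dental), /t/ (alveolar), /ʈ/ (retroflex), /k/ (velar), /q/ (uvular).
Voiced: /b/ (bilabial), /d̪/ (dental), /ɖ/ (retroflex), /ɡ/ (velar), /ɢ/ (uvular).
Gaps, from front to back: bilabial lacks voiceless (/p/); alveolar lacks voiced (/d/).

/p/, /d/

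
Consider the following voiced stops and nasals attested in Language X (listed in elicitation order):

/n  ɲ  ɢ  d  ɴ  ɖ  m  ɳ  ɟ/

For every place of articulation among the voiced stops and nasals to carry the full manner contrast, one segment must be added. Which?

/b/

bilabial: oral stop —, nasal /m/.
alveolar: oral stop /d/, nasal /n/.
retroflex: oral stop /ɖ/, nasal /ɳ/.
palatal: oral stop /ɟ/, nasal /ɲ/.
uvular: oral stop /ɢ/, nasal /ɴ/.
The bilabial row has no oral stop member, so the gap is the bilabial oral stop /b/.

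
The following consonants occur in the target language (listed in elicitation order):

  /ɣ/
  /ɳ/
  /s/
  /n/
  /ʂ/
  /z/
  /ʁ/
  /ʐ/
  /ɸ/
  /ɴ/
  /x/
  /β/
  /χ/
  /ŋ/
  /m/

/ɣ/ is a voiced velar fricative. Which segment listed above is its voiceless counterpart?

The voiceless counterpart is a voiceless velar fricative — in this inventory, /x/.

/x/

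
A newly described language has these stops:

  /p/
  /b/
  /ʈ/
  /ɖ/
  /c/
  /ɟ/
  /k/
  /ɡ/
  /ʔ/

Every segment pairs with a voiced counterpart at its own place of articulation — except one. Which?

Bilabial: /p/ ~ /b/
Retroflex: /ʈ/ ~ /ɖ/
Palatal: /c/ ~ /ɟ/
Velar: /k/ ~ /ɡ/
Glottal: only /ʔ/ (voiceless); no voiced partner.
So /ʔ/ is the unpaired segment.

/ʔ/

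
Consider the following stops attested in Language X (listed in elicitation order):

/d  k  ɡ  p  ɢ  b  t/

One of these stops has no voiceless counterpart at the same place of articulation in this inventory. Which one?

Bilabial: /p/ ~ /b/
Alveolar: /t/ ~ /d/
Velar: /k/ ~ /ɡ/
Uvular: only /ɢ/ (voiced); no voiceless partner.
So /ɢ/ is the unpaired segment.

/ɢ/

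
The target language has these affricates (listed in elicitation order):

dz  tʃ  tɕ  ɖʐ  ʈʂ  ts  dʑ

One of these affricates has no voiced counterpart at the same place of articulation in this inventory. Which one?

/tʃ/

Alveolar: /ts/ ~ /dz/
Retroflex: /ʈʂ/ ~ /ɖʐ/
Alveolo-palatal: /tɕ/ ~ /dʑ/
Postalveolar: only /tʃ/ (voiceless); no voiced partner.
So /tʃ/ is the unpaired segment.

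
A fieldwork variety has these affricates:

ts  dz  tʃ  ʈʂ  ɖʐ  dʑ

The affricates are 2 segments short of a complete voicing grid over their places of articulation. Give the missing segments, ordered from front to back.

alveolar: voiceless /ts/, voiced /dz/.
postalveolar: voiceless /tʃ/, voiced —.
retroflex: voiceless /ʈʂ/, voiced /ɖʐ/.
alveolo-palatal: voiceless —, voiced /dʑ/.
Gaps, from front to back: postalveolar lacks voiced (/dʒ/); alveolo-palatal lacks voiceless (/tɕ/).

/dʒ/, /tɕ/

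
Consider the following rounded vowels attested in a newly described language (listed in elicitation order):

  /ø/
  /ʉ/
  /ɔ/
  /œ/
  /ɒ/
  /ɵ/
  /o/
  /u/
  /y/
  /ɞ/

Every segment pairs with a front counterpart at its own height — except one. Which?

High: /y/ ~ /ʉ/ ~ /u/
High-mid: /ø/ ~ /ɵ/ ~ /o/
Low-mid: /œ/ ~ /ɞ/ ~ /ɔ/
Low: only /ɒ/ (back); no front partner.
So /ɒ/ is the unpaired segment.

/ɒ/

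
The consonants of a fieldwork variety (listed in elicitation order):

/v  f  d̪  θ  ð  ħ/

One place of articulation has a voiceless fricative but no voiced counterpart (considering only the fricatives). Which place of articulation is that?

Voiceless: /f/ (labiodental), /θ/ (dental), /ħ/ (pharyngeal).
Voiced: /v/ (labiodental), /ð/ (dental).
Every place of articulation has a voiced member except pharyngeal, where /ʕ/ would be expected.

pharyngeal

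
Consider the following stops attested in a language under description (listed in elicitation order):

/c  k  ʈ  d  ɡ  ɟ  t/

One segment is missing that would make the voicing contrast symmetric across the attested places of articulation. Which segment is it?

/ɖ/

place of articulation  voiceless  voiced  
alveolar          t         d       
retroflex         ʈ         —       
palatal           c         ɟ       
velar             k         ɡ       
The retroflex row has no voiced member, so the gap is the voiced retroflex stop /ɖ/.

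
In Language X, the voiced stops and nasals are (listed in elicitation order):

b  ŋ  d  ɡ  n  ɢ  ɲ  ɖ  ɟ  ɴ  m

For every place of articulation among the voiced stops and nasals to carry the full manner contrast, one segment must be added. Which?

/ɳ/

bilabial: oral stop /b/, nasal /m/.
alveolar: oral stop /d/, nasal /n/.
retroflex: oral stop /ɖ/, nasal —.
palatal: oral stop /ɟ/, nasal /ɲ/.
velar: oral stop /ɡ/, nasal /ŋ/.
uvular: oral stop /ɢ/, nasal /ɴ/.
The retroflex row has no nasal member, so the gap is the retroflex nasal /ɳ/.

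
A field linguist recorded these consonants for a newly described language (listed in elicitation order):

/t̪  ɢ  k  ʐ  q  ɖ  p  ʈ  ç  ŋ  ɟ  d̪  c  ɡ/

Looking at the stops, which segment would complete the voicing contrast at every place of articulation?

bilabial: voiceless /p/, voiced —.
dental: voiceless /t̪/, voiced /d̪/.
retroflex: voiceless /ʈ/, voiced /ɖ/.
palatal: voiceless /c/, voiced /ɟ/.
velar: voiceless /k/, voiced /ɡ/.
uvular: voiceless /q/, voiced /ɢ/.
The bilabial row has no voiced member, so the gap is the voiced bilabial stop /b/.

/b/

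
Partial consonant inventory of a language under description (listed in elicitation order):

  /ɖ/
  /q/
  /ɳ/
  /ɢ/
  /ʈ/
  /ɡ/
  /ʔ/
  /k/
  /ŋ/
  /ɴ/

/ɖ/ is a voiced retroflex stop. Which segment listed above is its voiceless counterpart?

/ʈ/

The voiceless counterpart is a voiceless retroflex stop — in this inventory, /ʈ/.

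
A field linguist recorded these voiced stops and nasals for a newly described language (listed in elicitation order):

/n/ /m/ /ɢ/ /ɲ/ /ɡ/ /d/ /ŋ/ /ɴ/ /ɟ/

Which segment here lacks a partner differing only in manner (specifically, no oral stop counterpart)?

/m/

Alveolar: /d/ ~ /n/
Palatal: /ɟ/ ~ /ɲ/
Velar: /ɡ/ ~ /ŋ/
Uvular: /ɢ/ ~ /ɴ/
Bilabial: only /m/ (nasal); no oral stop partner.
So /m/ is the unpaired segment.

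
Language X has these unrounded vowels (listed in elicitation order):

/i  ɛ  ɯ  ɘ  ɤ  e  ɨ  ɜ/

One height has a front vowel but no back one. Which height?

high: front /i/, central /ɨ/, back /ɯ/.
high-mid: front /e/, central /ɘ/, back /ɤ/.
low-mid: front /ɛ/, central /ɜ/, back —.
Every height has a back member except low-mid, where /ʌ/ would be expected.

low-mid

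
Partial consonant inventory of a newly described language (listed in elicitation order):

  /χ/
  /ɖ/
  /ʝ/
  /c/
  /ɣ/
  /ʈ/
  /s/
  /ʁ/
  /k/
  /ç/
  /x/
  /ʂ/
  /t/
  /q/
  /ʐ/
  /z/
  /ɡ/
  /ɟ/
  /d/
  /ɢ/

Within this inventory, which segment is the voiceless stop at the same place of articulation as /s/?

/t/

/s/ is a voiceless alveolar fricative.
The voiceless stop at the same place is a voiceless alveolar stop — in this inventory, /t/.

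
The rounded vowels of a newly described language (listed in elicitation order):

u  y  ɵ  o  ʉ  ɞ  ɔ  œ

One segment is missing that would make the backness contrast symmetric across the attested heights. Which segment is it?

/ø/

height            front     central   back    
high              y         ʉ         u       
high-mid          —         ɵ         o       
low-mid           œ         ɞ         ɔ       
The high-mid row has no front member, so the gap is the high-mid front rounded vowel /ø/.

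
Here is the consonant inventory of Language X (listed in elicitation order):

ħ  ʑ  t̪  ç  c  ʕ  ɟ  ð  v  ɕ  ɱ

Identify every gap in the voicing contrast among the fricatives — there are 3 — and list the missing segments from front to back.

/f/, /θ/, /ʝ/

labiodental: voiceless —, voiced /v/.
dental: voiceless —, voiced /ð/.
alveolo-palatal: voiceless /ɕ/, voiced /ʑ/.
palatal: voiceless /ç/, voiced —.
pharyngeal: voiceless /ħ/, voiced /ʕ/.
Gaps, from front to back: labiodental lacks voiceless (/f/); dental lacks voiceless (/θ/); palatal lacks voiced (/ʝ/).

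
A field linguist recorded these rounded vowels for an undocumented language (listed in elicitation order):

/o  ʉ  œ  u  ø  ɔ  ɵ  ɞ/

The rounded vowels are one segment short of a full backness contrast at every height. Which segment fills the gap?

/y/

high: front —, central /ʉ/, back /u/.
high-mid: front /ø/, central /ɵ/, back /o/.
low-mid: front /œ/, central /ɞ/, back /ɔ/.
The high row has no front member, so the gap is the high front rounded vowel /y/.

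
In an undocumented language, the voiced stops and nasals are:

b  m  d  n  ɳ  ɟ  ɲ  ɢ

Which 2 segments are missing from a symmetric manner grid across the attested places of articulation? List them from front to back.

/ɖ/, /ɴ/

place of articulation  oral stop  nasal   
bilabial          b         m       
alveolar          d         n       
retroflex         —         ɳ       
palatal           ɟ         ɲ       
uvular            ɢ         —       
Gaps, from front to back: retroflex lacks oral stop (/ɖ/); uvular lacks nasal (/ɴ/).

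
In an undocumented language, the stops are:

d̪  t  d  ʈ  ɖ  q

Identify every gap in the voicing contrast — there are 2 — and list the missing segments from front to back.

Voiceless: /t/ (alveolar), /ʈ/ (retroflex), /q/ (uvular).
Voiced: /d̪/ (dental), /d/ (alveolar), /ɖ/ (retroflex).
Gaps, from front to back: dental lacks voiceless (/t̪/); uvular lacks voiced (/ɢ/).

/t̪/, /ɢ/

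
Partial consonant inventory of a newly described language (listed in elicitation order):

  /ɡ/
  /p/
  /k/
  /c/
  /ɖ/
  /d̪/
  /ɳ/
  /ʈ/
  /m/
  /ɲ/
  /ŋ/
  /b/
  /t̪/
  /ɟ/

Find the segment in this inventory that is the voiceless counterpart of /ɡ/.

/ɡ/ is a voiced velar stop.
The voiceless counterpart is a voiceless velar stop — in this inventory, /k/.

/k/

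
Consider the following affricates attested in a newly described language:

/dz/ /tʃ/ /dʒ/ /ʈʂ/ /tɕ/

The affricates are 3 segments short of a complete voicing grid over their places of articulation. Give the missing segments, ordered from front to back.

place of articulation  voiceless  voiced  
alveolar          —         dz      
postalveolar      tʃ        dʒ      
retroflex         ʈʂ        —       
alveolo-palatal   tɕ        —       
Gaps, from front to back: alveolar lacks voiceless (/ts/); retroflex lacks voiced (/ɖʐ/); alveolo-palatal lacks voiced (/dʑ/).

/ts/, /ɖʐ/, /dʑ/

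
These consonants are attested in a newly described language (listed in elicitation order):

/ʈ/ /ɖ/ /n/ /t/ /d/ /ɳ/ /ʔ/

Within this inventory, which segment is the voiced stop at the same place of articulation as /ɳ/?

/ɳ/ is a retroflex nasal.
The voiced stop at the same place is a voiced retroflex stop — in this inventory, /ɖ/.

/ɖ/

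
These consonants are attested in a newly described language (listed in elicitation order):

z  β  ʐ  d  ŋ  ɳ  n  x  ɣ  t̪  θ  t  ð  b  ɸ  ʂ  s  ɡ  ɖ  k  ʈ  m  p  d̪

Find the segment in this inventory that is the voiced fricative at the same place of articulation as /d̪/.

/d̪/ is a voiced dental stop.
The voiced fricative at the same place is a voiced dental fricative — in this inventory, /ð/.

/ð/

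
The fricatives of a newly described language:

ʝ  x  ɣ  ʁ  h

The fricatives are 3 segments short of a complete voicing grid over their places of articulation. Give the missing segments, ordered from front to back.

/ç/, /χ/, /ɦ/

Voiceless: /x/ (velar), /h/ (glottal).
Voiced: /ʝ/ (palatal), /ɣ/ (velar), /ʁ/ (uvular).
Gaps, from front to back: palatal lacks voiceless (/ç/); uvular lacks voiceless (/χ/); glottal lacks voiced (/ɦ/).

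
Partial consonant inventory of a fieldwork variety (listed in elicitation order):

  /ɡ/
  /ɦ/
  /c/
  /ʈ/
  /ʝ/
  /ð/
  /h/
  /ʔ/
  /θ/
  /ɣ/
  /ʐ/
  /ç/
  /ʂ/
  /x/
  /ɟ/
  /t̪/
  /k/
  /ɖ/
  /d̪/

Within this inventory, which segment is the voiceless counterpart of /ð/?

/θ/

/ð/ is a voiced dental fricative.
The voiceless counterpart is a voiceless dental fricative — in this inventory, /θ/.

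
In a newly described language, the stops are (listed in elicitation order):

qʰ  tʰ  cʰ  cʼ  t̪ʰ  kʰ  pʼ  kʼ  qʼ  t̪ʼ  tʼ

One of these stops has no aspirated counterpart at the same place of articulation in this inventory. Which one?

/pʼ/

Dental: /t̪ʰ/ ~ /t̪ʼ/
Alveolar: /tʰ/ ~ /tʼ/
Palatal: /cʰ/ ~ /cʼ/
Velar: /kʰ/ ~ /kʼ/
Uvular: /qʰ/ ~ /qʼ/
Bilabial: only /pʼ/ (ejective); no aspirated partner.
So /pʼ/ is the unpaired segment.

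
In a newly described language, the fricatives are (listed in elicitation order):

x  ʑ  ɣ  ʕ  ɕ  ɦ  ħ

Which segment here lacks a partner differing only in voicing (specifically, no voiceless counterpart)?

Alveolo-palatal: /ɕ/ ~ /ʑ/
Velar: /x/ ~ /ɣ/
Pharyngeal: /ħ/ ~ /ʕ/
Glottal: only /ɦ/ (voiced); no voiceless partner.
So /ɦ/ is the unpaired segment.

/ɦ/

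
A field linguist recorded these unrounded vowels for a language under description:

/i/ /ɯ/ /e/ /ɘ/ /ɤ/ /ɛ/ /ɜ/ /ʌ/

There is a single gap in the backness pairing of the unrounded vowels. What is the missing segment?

/ɨ/

high: front /i/, central —, back /ɯ/.
high-mid: front /e/, central /ɘ/, back /ɤ/.
low-mid: front /ɛ/, central /ɜ/, back /ʌ/.
The high row has no central member, so the gap is the high central unrounded vowel /ɨ/.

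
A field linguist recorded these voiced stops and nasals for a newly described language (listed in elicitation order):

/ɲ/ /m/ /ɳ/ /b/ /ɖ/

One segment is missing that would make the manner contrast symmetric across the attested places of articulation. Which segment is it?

/ɟ/

place of articulation  oral stop  nasal   
bilabial          b         m       
retroflex         ɖ         ɳ       
palatal           —         ɲ       
The palatal row has no oral stop member, so the gap is the palatal oral stop /ɟ/.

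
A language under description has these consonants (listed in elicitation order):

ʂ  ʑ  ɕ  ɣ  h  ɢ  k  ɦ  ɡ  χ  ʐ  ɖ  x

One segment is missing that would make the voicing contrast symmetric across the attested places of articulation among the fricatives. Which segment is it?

retroflex: voiceless /ʂ/, voiced /ʐ/.
alveolo-palatal: voiceless /ɕ/, voiced /ʑ/.
velar: voiceless /x/, voiced /ɣ/.
uvular: voiceless /χ/, voiced —.
glottal: voiceless /h/, voiced /ɦ/.
The uvular row has no voiced member, so the gap is the voiced uvular fricative /ʁ/.

/ʁ/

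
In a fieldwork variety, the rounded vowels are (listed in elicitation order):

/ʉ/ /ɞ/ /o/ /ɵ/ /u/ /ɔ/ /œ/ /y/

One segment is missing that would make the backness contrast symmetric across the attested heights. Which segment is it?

/ø/

height            front     central   back    
high              y         ʉ         u       
high-mid          —         ɵ         o       
low-mid           œ         ɞ         ɔ       
The high-mid row has no front member, so the gap is the high-mid front rounded vowel /ø/.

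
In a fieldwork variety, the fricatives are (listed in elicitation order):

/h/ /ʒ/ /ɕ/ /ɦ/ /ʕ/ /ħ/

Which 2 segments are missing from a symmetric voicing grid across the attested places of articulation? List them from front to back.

/ʃ/, /ʑ/

postalveolar: voiceless —, voiced /ʒ/.
alveolo-palatal: voiceless /ɕ/, voiced —.
pharyngeal: voiceless /ħ/, voiced /ʕ/.
glottal: voiceless /h/, voiced /ɦ/.
Gaps, from front to back: postalveolar lacks voiceless (/ʃ/); alveolo-palatal lacks voiced (/ʑ/).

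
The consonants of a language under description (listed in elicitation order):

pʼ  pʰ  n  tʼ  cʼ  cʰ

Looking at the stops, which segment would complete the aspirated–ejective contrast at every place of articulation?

Aspirated: /pʰ/ (bilabial), /cʰ/ (palatal).
Ejective: /pʼ/ (bilabial), /tʼ/ (alveolar), /cʼ/ (palatal).
The alveolar row has no aspirated member, so the gap is the aspirated alveolar stop /tʰ/.

/tʰ/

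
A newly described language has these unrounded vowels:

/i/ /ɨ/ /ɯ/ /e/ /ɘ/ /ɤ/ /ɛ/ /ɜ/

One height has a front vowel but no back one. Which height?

low-mid

high: front /i/, central /ɨ/, back /ɯ/.
high-mid: front /e/, central /ɘ/, back /ɤ/.
low-mid: front /ɛ/, central /ɜ/, back —.
Every height has a back member except low-mid, where /ʌ/ would be expected.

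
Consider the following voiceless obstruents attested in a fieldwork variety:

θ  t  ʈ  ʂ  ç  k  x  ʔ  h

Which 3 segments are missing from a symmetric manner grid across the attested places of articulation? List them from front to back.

/t̪/, /s/, /c/

place of articulation  stop      fricative
dental            —         θ       
alveolar          t         —       
retroflex         ʈ         ʂ       
palatal           —         ç       
velar             k         x       
glottal           ʔ         h       
Gaps, from front to back: dental lacks stop (/t̪/); alveolar lacks fricative (/s/); palatal lacks stop (/c/).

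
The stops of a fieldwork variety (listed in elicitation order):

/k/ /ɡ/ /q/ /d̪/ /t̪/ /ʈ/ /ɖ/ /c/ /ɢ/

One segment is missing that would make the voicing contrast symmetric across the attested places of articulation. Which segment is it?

Voiceless: /t̪/ (dental), /ʈ/ (retroflex), /c/ (palatal), /k/ (velar), /q/ (uvular).
Voiced: /d̪/ (dental), /ɖ/ (retroflex), /ɡ/ (velar), /ɢ/ (uvular).
The palatal row has no voiced member, so the gap is the voiced palatal stop /ɟ/.

/ɟ/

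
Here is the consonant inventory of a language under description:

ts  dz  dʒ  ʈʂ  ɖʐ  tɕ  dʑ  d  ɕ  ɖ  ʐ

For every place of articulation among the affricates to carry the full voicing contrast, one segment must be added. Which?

Voiceless: /ts/ (alveolar), /ʈʂ/ (retroflex), /tɕ/ (alveolo-palatal).
Voiced: /dz/ (alveolar), /dʒ/ (postalveolar), /ɖʐ/ (retroflex), /dʑ/ (alveolo-palatal).
The postalveolar row has no voiceless member, so the gap is the voiceless postalveolar affricate /tʃ/.

/tʃ/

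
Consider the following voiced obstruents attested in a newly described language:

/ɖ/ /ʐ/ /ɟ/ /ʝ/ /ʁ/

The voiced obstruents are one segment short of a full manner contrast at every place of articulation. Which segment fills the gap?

retroflex: stop /ɖ/, fricative /ʐ/.
palatal: stop /ɟ/, fricative /ʝ/.
uvular: stop —, fricative /ʁ/.
The uvular row has no stop member, so the gap is the uvular stop /ɢ/.

/ɢ/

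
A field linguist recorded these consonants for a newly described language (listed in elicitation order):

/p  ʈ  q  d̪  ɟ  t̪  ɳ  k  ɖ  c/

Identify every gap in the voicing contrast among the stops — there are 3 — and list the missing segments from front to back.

place of articulation  voiceless  voiced  
bilabial          p         —       
dental            t̪        d̪      
retroflex         ʈ         ɖ       
palatal           c         ɟ       
velar             k         —       
uvular            q         —       
Gaps, from front to back: bilabial lacks voiced (/b/); velar lacks voiced (/ɡ/); uvular lacks voiced (/ɢ/).

/b/, /ɡ/, /ɢ/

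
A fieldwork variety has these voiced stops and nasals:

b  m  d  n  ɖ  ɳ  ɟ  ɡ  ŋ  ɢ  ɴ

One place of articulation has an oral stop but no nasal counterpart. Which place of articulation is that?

place of articulation  oral stop  nasal   
bilabial          b         m       
alveolar          d         n       
retroflex         ɖ         ɳ       
palatal           ɟ         —       
velar             ɡ         ŋ       
uvular            ɢ         ɴ       
Every place of articulation has a nasal member except palatal, where /ɲ/ would be expected.

palatal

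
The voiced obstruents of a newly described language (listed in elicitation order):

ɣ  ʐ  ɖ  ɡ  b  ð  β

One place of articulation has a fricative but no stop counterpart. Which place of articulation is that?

bilabial: stop /b/, fricative /β/.
dental: stop —, fricative /ð/.
retroflex: stop /ɖ/, fricative /ʐ/.
velar: stop /ɡ/, fricative /ɣ/.
Every place of articulation has a stop member except dental, where /d̪/ would be expected.

dental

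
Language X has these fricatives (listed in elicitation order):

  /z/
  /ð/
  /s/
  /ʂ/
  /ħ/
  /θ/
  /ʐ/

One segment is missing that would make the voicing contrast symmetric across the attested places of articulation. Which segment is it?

/ʕ/

dental: voiceless /θ/, voiced /ð/.
alveolar: voiceless /s/, voiced /z/.
retroflex: voiceless /ʂ/, voiced /ʐ/.
pharyngeal: voiceless /ħ/, voiced —.
The pharyngeal row has no voiced member, so the gap is the voiced pharyngeal fricative /ʕ/.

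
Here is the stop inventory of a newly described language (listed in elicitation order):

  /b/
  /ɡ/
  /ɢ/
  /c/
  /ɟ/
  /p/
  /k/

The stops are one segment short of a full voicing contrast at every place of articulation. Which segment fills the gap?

place of articulation  voiceless  voiced  
bilabial          p         b       
palatal           c         ɟ       
velar             k         ɡ       
uvular            —         ɢ       
The uvular row has no voiceless member, so the gap is the voiceless uvular stop /q/.

/q/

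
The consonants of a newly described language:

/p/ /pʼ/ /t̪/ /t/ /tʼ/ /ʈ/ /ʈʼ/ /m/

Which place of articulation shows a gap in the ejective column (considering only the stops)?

place of articulation  plain     ejective
bilabial          p         pʼ      
dental            t̪        —       
alveolar          t         tʼ      
retroflex         ʈ         ʈʼ      
Every place of articulation has an ejective member except dental, where /t̪ʼ/ would be expected.

dental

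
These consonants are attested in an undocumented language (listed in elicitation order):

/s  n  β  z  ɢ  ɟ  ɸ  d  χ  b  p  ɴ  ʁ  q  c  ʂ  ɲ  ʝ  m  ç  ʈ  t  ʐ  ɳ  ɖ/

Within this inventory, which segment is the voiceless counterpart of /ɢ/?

/ɢ/ is a voiced uvular stop.
The voiceless counterpart is a voiceless uvular stop — in this inventory, /q/.

/q/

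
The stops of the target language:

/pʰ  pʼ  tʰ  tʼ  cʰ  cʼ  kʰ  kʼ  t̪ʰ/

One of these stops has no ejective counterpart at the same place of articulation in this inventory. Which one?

/t̪ʰ/

Bilabial: /pʰ/ ~ /pʼ/
Alveolar: /tʰ/ ~ /tʼ/
Palatal: /cʰ/ ~ /cʼ/
Velar: /kʰ/ ~ /kʼ/
Dental: only /t̪ʰ/ (aspirated); no ejective partner.
So /t̪ʰ/ is the unpaired segment.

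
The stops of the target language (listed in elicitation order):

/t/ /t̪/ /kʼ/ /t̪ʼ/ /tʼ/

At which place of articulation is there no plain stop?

Plain: /t̪/ (dental), /t/ (alveolar).
Ejective: /t̪ʼ/ (dental), /tʼ/ (alveolar), /kʼ/ (velar).
Every place of articulation has a plain member except velar, where /k/ would be expected.

velar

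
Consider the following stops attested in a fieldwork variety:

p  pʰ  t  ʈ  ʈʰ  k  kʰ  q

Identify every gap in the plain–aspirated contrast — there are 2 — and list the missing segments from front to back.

place of articulation  plain     aspirated
bilabial          p         pʰ      
alveolar          t         —       
retroflex         ʈ         ʈʰ      
velar             k         kʰ      
uvular            q         —       
Gaps, from front to back: alveolar lacks aspirated (/tʰ/); uvular lacks aspirated (/qʰ/).

/tʰ/, /qʰ/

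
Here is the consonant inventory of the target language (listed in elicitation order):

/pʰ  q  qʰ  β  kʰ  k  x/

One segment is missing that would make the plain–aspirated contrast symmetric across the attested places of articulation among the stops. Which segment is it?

/p/

place of articulation  plain     aspirated
bilabial          —         pʰ      
velar             k         kʰ      
uvular            q         qʰ      
The bilabial row has no plain member, so the gap is the plain bilabial stop /p/.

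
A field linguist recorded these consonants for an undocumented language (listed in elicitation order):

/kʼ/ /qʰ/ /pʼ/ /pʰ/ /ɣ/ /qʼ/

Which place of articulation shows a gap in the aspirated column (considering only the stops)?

place of articulation  aspirated  ejective
bilabial          pʰ        pʼ      
velar             —         kʼ      
uvular            qʰ        qʼ      
Every place of articulation has an aspirated member except velar, where /kʰ/ would be expected.

velar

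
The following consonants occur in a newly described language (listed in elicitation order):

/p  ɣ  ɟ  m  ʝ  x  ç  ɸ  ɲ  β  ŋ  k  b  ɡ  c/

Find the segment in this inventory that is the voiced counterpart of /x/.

/ɣ/

/x/ is a voiceless velar fricative.
The voiced counterpart is a voiced velar fricative — in this inventory, /ɣ/.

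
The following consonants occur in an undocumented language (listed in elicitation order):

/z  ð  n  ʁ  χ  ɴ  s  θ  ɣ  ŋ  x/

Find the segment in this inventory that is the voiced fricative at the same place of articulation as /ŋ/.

/ŋ/ is a velar nasal.
The voiced fricative at the same place is a voiced velar fricative — in this inventory, /ɣ/.

/ɣ/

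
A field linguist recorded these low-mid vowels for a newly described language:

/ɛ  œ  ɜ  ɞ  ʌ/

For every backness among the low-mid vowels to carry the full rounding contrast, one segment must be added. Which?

/ɔ/

backness          unrounded  rounded 
front             ɛ         œ       
central           ɜ         ɞ       
back              ʌ         —       
The back row has no rounded member, so the gap is the back rounded vowel /ɔ/.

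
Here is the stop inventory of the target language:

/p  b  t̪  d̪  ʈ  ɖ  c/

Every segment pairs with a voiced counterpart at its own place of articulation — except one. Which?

Bilabial: /p/ ~ /b/
Dental: /t̪/ ~ /d̪/
Retroflex: /ʈ/ ~ /ɖ/
Palatal: only /c/ (voiceless); no voiced partner.
So /c/ is the unpaired segment.

/c/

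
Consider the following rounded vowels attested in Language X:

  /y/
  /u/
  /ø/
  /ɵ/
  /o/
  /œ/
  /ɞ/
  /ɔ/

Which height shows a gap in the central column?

height            front     central   back    
high              y         —         u       
high-mid          ø         ɵ         o       
low-mid           œ         ɞ         ɔ       
Every height has a central member except high, where /ʉ/ would be expected.

high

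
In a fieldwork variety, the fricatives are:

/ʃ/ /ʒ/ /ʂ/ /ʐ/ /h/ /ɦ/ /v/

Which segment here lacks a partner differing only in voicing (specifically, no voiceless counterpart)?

/v/

Postalveolar: /ʃ/ ~ /ʒ/
Retroflex: /ʂ/ ~ /ʐ/
Glottal: /h/ ~ /ɦ/
Labiodental: only /v/ (voiced); no voiceless partner.
So /v/ is the unpaired segment.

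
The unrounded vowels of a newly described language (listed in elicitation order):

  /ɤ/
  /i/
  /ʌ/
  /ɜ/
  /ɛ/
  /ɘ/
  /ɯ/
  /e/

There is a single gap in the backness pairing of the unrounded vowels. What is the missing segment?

high: front /i/, central —, back /ɯ/.
high-mid: front /e/, central /ɘ/, back /ɤ/.
low-mid: front /ɛ/, central /ɜ/, back /ʌ/.
The high row has no central member, so the gap is the high central unrounded vowel /ɨ/.

/ɨ/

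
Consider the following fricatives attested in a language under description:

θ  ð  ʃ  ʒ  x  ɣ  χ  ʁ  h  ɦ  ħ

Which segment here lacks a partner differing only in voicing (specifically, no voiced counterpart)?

Dental: /θ/ ~ /ð/
Postalveolar: /ʃ/ ~ /ʒ/
Velar: /x/ ~ /ɣ/
Uvular: /χ/ ~ /ʁ/
Glottal: /h/ ~ /ɦ/
Pharyngeal: only /ħ/ (voiceless); no voiced partner.
So /ħ/ is the unpaired segment.

/ħ/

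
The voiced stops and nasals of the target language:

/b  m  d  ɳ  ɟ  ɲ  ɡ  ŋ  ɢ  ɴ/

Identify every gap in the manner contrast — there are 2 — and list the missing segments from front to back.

Oral stop: /b/ (bilabial), /d/ (alveolar), /ɟ/ (palatal), /ɡ/ (velar), /ɢ/ (uvular).
Nasal: /m/ (bilabial), /ɳ/ (retroflex), /ɲ/ (palatal), /ŋ/ (velar), /ɴ/ (uvular).
Gaps, from front to back: alveolar lacks nasal (/n/); retroflex lacks oral stop (/ɖ/).

/n/, /ɖ/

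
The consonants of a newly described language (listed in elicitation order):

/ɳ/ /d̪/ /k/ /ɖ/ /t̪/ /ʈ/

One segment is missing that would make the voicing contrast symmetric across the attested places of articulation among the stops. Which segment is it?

/ɡ/

Voiceless: /t̪/ (dental), /ʈ/ (retroflex), /k/ (velar).
Voiced: /d̪/ (dental), /ɖ/ (retroflex).
The velar row has no voiced member, so the gap is the voiced velar stop /ɡ/.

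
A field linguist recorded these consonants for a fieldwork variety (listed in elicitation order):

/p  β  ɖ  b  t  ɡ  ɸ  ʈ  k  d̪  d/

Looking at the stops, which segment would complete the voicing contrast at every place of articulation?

/t̪/

bilabial: voiceless /p/, voiced /b/.
dental: voiceless —, voiced /d̪/.
alveolar: voiceless /t/, voiced /d/.
retroflex: voiceless /ʈ/, voiced /ɖ/.
velar: voiceless /k/, voiced /ɡ/.
The dental row has no voiceless member, so the gap is the voiceless dental stop /t̪/.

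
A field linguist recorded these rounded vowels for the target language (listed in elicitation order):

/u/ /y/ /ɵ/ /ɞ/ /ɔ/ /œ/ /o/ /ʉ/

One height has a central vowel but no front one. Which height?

Front: /y/ (high), /œ/ (low-mid).
Central: /ʉ/ (high), /ɵ/ (high-mid), /ɞ/ (low-mid).
Back: /u/ (high), /o/ (high-mid), /ɔ/ (low-mid).
Every height has a front member except high-mid, where /ø/ would be expected.

high-mid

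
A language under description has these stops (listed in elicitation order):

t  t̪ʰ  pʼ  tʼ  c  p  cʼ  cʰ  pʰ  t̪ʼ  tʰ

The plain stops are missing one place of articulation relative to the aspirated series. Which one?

dental

Plain: /p/ (bilabial), /t/ (alveolar), /c/ (palatal).
Aspirated: /pʰ/ (bilabial), /t̪ʰ/ (dental), /tʰ/ (alveolar), /cʰ/ (palatal).
Ejective: /pʼ/ (bilabial), /t̪ʼ/ (dental), /tʼ/ (alveolar), /cʼ/ (palatal).
Every place of articulation has a plain member except dental, where /t̪/ would be expected.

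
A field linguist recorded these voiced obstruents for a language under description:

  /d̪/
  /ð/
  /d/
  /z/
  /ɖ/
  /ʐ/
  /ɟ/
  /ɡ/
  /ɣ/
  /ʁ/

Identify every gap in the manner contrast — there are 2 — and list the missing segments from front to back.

/ʝ/, /ɢ/

Stop: /d̪/ (dental), /d/ (alveolar), /ɖ/ (retroflex), /ɟ/ (palatal), /ɡ/ (velar).
Fricative: /ð/ (dental), /z/ (alveolar), /ʐ/ (retroflex), /ɣ/ (velar), /ʁ/ (uvular).
Gaps, from front to back: palatal lacks fricative (/ʝ/); uvular lacks stop (/ɢ/).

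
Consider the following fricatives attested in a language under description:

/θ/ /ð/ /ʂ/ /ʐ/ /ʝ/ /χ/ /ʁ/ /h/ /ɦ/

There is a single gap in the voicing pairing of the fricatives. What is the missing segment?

/ç/

place of articulation  voiceless  voiced  
dental            θ         ð       
retroflex         ʂ         ʐ       
palatal           —         ʝ       
uvular            χ         ʁ       
glottal           h         ɦ       
The palatal row has no voiceless member, so the gap is the voiceless palatal fricative /ç/.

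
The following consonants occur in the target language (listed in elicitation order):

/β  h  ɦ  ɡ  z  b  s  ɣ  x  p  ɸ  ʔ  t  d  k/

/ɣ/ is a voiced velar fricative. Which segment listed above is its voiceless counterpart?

The voiceless counterpart is a voiceless velar fricative — in this inventory, /x/.

/x/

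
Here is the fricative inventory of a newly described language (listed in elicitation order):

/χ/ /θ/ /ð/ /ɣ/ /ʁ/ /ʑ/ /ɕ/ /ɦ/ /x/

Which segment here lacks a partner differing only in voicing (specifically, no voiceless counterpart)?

Dental: /θ/ ~ /ð/
Alveolo-palatal: /ɕ/ ~ /ʑ/
Velar: /x/ ~ /ɣ/
Uvular: /χ/ ~ /ʁ/
Glottal: only /ɦ/ (voiced); no voiceless partner.
So /ɦ/ is the unpaired segment.

/ɦ/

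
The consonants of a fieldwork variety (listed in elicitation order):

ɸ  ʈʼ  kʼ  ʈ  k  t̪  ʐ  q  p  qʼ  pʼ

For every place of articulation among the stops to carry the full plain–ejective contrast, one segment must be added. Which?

Plain: /p/ (bilabial), /t̪/ (dental), /ʈ/ (retroflex), /k/ (velar), /q/ (uvular).
Ejective: /pʼ/ (bilabial), /ʈʼ/ (retroflex), /kʼ/ (velar), /qʼ/ (uvular).
The dental row has no ejective member, so the gap is the ejective dental stop /t̪ʼ/.

/t̪ʼ/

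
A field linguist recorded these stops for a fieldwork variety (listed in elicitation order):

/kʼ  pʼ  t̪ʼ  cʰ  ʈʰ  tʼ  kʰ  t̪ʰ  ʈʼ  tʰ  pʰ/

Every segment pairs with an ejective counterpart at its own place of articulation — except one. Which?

/cʰ/

Bilabial: /pʰ/ ~ /pʼ/
Dental: /t̪ʰ/ ~ /t̪ʼ/
Alveolar: /tʰ/ ~ /tʼ/
Retroflex: /ʈʰ/ ~ /ʈʼ/
Velar: /kʰ/ ~ /kʼ/
Palatal: only /cʰ/ (aspirated); no ejective partner.
So /cʰ/ is the unpaired segment.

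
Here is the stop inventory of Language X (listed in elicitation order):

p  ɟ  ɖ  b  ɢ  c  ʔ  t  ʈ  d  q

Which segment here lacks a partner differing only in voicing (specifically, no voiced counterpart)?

Bilabial: /p/ ~ /b/
Alveolar: /t/ ~ /d/
Retroflex: /ʈ/ ~ /ɖ/
Palatal: /c/ ~ /ɟ/
Uvular: /q/ ~ /ɢ/
Glottal: only /ʔ/ (voiceless); no voiced partner.
So /ʔ/ is the unpaired segment.

/ʔ/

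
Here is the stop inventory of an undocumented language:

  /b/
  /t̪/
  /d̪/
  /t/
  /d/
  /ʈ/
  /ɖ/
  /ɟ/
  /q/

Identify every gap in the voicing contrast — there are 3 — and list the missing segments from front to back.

Voiceless: /t̪/ (dental), /t/ (alveolar), /ʈ/ (retroflex), /q/ (uvular).
Voiced: /b/ (bilabial), /d̪/ (dental), /d/ (alveolar), /ɖ/ (retroflex), /ɟ/ (palatal).
Gaps, from front to back: bilabial lacks voiceless (/p/); palatal lacks voiceless (/c/); uvular lacks voiced (/ɢ/).

/p/, /c/, /ɢ/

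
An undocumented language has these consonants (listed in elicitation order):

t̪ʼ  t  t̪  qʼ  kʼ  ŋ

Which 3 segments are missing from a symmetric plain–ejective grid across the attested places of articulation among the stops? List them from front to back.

place of articulation  plain     ejective
dental            t̪        t̪ʼ     
alveolar          t         —       
velar             —         kʼ      
uvular            —         qʼ      
Gaps, from front to back: alveolar lacks ejective (/tʼ/); velar lacks plain (/k/); uvular lacks plain (/q/).

/tʼ/, /k/, /q/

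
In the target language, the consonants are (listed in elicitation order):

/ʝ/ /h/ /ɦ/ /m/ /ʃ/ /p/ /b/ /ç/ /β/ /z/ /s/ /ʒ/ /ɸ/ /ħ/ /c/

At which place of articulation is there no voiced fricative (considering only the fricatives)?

pharyngeal

Voiceless: /ɸ/ (bilabial), /s/ (alveolar), /ʃ/ (postalveolar), /ç/ (palatal), /ħ/ (pharyngeal), /h/ (glottal).
Voiced: /β/ (bilabial), /z/ (alveolar), /ʒ/ (postalveolar), /ʝ/ (palatal), /ɦ/ (glottal).
Every place of articulation has a voiced member except pharyngeal, where /ʕ/ would be expected.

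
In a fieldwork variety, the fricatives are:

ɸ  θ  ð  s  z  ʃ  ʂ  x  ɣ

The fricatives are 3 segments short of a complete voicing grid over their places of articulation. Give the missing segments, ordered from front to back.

bilabial: voiceless /ɸ/, voiced —.
dental: voiceless /θ/, voiced /ð/.
alveolar: voiceless /s/, voiced /z/.
postalveolar: voiceless /ʃ/, voiced —.
retroflex: voiceless /ʂ/, voiced —.
velar: voiceless /x/, voiced /ɣ/.
Gaps, from front to back: bilabial lacks voiced (/β/); postalveolar lacks voiced (/ʒ/); retroflex lacks voiced (/ʐ/).

/β/, /ʒ/, /ʐ/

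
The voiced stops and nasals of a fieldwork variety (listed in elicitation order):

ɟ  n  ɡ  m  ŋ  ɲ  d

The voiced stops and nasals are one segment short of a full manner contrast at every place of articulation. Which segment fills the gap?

/b/

place of articulation  oral stop  nasal   
bilabial          —         m       
alveolar          d         n       
palatal           ɟ         ɲ       
velar             ɡ         ŋ       
The bilabial row has no oral stop member, so the gap is the bilabial oral stop /b/.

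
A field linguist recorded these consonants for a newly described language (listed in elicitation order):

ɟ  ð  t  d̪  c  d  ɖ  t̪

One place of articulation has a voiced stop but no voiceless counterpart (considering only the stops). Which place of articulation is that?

retroflex

place of articulation  voiceless  voiced  
dental            t̪        d̪      
alveolar          t         d       
retroflex         —         ɖ       
palatal           c         ɟ       
Every place of articulation has a voiceless member except retroflex, where /ʈ/ would be expected.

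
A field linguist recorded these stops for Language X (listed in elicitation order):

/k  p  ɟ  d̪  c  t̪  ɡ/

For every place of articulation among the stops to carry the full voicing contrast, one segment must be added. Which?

/b/

bilabial: voiceless /p/, voiced —.
dental: voiceless /t̪/, voiced /d̪/.
palatal: voiceless /c/, voiced /ɟ/.
velar: voiceless /k/, voiced /ɡ/.
The bilabial row has no voiced member, so the gap is the voiced bilabial stop /b/.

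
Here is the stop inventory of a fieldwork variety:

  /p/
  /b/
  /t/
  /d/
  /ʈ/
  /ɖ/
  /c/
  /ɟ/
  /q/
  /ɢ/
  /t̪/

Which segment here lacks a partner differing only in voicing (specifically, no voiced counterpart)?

/t̪/

Bilabial: /p/ ~ /b/
Alveolar: /t/ ~ /d/
Retroflex: /ʈ/ ~ /ɖ/
Palatal: /c/ ~ /ɟ/
Uvular: /q/ ~ /ɢ/
Dental: only /t̪/ (voiceless); no voiced partner.
So /t̪/ is the unpaired segment.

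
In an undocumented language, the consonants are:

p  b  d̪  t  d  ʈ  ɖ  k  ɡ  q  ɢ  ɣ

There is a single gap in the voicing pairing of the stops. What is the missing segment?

/t̪/

bilabial: voiceless /p/, voiced /b/.
dental: voiceless —, voiced /d̪/.
alveolar: voiceless /t/, voiced /d/.
retroflex: voiceless /ʈ/, voiced /ɖ/.
velar: voiceless /k/, voiced /ɡ/.
uvular: voiceless /q/, voiced /ɢ/.
The dental row has no voiceless member, so the gap is the voiceless dental stop /t̪/.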